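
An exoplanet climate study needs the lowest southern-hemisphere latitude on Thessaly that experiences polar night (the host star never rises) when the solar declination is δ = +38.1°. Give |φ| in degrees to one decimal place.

|φ| = 51.9°

Polar night requires cos H₀ = −tan φ tan δ ≥ 1, i.e. tan φ tan δ ≤ −1.
The boundary is |tan φ| · |tan δ| = 1, so |φ| = 90° − |δ| = 90° − 38.1° = 51.9° in the southern hemisphere.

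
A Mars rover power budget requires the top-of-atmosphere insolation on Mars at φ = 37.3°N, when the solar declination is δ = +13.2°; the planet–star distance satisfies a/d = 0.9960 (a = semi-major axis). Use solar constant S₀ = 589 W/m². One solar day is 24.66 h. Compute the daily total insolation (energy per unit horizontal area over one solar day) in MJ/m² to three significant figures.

16.6 MJ/m²

cos H₀ = −tan(+37.3°) tan(+13.200°) = -0.1787, H₀ = 1.7504 rad.
Bracket: H₀ sin φ sin δ + cos φ cos δ sin H₀ = 1.7504×0.60599×0.22835 + 0.79547×0.97358×0.98391 = 0.242217 + 0.761993 = 1.004210.
Inverse-square distance factor (a/d)² = 0.9960² = 0.992016.
Q̄ = (S₀/π) × 0.992016 × [bracket] = (589/π) × 0.992016 × 1.004210 = 186.77 W/m².
Daily total = Q̄ × 24.66 h × 3600 s/h = 186.77 × 24.66 × 3600 / 10⁶ = 16.58 MJ/m².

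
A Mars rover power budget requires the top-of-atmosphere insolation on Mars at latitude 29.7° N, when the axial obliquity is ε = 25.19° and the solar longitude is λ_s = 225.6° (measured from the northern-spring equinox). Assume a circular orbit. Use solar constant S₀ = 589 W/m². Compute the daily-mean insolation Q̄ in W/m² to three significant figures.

Solar declination: sin δ = sin ε · sin λ_s = sin 25.19° × sin 225.6° = -0.30409, so δ = -17.704°.
cos H₀ = −tan(+29.7°) tan(-17.704°) = 0.1821, H₀ = 1.3877 rad.
Bracket: H₀ sin φ sin δ + cos φ cos δ sin H₀ = 1.3877×0.49546×-0.30409 + 0.86863×0.95264×0.98328 = -0.209077 + 0.813656 = 0.604579.
Q̄ = (S₀/π) × [bracket] = (589/π) × 0.604579 = 113.3 W/m².

Q̄ ≈ 113 W/m²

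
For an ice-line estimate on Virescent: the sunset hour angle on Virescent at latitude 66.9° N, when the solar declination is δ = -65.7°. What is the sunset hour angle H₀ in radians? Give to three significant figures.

cos H₀ = −tan φ · tan δ = 5.1924 ≥ 1, so the host star never rises (polar night) and H₀ = 0.

H₀ = 0.00 rad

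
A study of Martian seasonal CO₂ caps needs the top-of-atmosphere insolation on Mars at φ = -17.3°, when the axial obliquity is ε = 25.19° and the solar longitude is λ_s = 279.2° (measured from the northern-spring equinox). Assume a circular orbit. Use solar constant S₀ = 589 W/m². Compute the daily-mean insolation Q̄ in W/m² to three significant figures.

Solar declination: sin δ = sin ε · sin λ_s = sin 25.19° × sin 279.2° = -0.42015, so δ = -24.844°.
cos H₀ = −tan(-17.3°) tan(-24.844°) = -0.1442, H₀ = 1.7155 rad.
Bracket: H₀ sin φ sin δ + cos φ cos δ sin H₀ = 1.7155×-0.29737×-0.42015 + 0.95476×0.90746×0.98955 = 0.214335 + 0.857353 = 1.071688.
Q̄ = (S₀/π) × [bracket] = (589/π) × 1.071688 = 200.9 W/m².

Q̄ ≈ 201 W/m²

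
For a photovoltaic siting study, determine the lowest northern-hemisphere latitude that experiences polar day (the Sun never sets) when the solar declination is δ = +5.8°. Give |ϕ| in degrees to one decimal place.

|ϕ| = 84.2°

Polar day requires cos h₀ = −tan ϕ tan δ ≤ −1, i.e. tan ϕ tan δ ≥ 1.
The boundary is |tan ϕ| · |tan δ| = 1, so |ϕ| = 90° − |δ| = 90° − 5.8° = 84.2° in the northern hemisphere.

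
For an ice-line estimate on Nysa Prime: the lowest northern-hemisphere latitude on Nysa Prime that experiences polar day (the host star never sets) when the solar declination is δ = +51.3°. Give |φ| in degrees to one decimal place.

|φ| = 38.7°

Polar day requires cos H₀ = −tan φ tan δ ≤ −1, i.e. tan φ tan δ ≥ 1.
The boundary is |tan φ| · |tan δ| = 1, so |φ| = 90° − |δ| = 90° − 51.3° = 38.7° in the northern hemisphere.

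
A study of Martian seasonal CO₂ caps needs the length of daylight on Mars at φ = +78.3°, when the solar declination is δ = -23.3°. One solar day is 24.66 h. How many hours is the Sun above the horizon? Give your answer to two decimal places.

cos H₀ = −tan φ · tan δ = 2.0796 ≥ 1, so the Sun never rises (polar night) and H₀ = 0.
Daylight = 2H₀/(2π) × 24.66 h = (0.0000/π) × 24.66 = 0.00 h.

0.00 h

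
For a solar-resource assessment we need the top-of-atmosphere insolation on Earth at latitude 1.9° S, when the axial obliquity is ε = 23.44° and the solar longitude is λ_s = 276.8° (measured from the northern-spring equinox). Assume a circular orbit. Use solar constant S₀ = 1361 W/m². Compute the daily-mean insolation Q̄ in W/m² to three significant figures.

Q̄ ≈ 407 W/m²

Solar declination: sin δ = sin ε · sin λ_s = sin 23.44° × sin 276.8° = -0.39499, so δ = -23.265°.
cos H₀ = −tan(-1.9°) tan(-23.265°) = -0.0143, H₀ = 1.5851 rad.
Bracket: H₀ sin φ sin δ + cos φ cos δ sin H₀ = 1.5851×-0.03316×-0.39499 + 0.99945×0.91869×0.99990 = 0.020761 + 0.918093 = 0.938854.
Q̄ = (S₀/π) × [bracket] = (1361/π) × 0.938854 = 406.7 W/m².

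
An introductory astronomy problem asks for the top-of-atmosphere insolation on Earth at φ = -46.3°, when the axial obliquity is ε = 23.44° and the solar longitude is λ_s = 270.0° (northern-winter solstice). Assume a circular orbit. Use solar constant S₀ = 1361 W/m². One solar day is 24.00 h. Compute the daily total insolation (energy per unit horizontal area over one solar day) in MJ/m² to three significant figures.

43.1 MJ/m²

Solar declination: sin δ = sin ε · sin λ_s = sin 23.44° × sin 270.0° = -0.39779, so δ = -23.440°.
cos H₀ = −tan(-46.3°) tan(-23.440°) = -0.4537, H₀ = 2.0417 rad.
Bracket: H₀ sin φ sin δ + cos φ cos δ sin H₀ = 2.0417×-0.72297×-0.39779 + 0.69088×0.91748×0.89115 = 0.587173 + 0.564872 = 1.152045.
Q̄ = (S₀/π) × [bracket] = (1361/π) × 1.152045 = 499.09 W/m².
Daily total = Q̄ × 24.00 h × 3600 s/h = 499.09 × 24.00 × 3600 / 10⁶ = 43.12 MJ/m².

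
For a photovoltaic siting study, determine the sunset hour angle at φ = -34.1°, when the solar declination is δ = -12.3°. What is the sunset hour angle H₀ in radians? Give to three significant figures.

cos H₀ = −tan φ · tan δ = −tan(-34.1°) × tan(-12.300°) = -0.1476, so H₀ = 1.7190 rad = 98.49°.

H₀ = 1.72 rad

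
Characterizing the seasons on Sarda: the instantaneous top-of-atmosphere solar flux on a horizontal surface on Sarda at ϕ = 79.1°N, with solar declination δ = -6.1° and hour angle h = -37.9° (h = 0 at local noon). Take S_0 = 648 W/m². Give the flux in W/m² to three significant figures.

cos θ_z = sin ϕ sin δ + cos ϕ cos δ cos h = -0.104347 + 0.148367 = 0.044020.
Flux = S_0 · cos θ_z = 648 × 0.044020 = 28.52 W/m².

28.5 W/m²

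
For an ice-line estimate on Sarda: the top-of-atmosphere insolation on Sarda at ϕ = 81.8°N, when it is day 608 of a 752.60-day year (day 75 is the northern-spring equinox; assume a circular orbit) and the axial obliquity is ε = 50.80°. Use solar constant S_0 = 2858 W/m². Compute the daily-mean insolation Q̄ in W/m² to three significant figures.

Q̄ ≈ 0.00 W/m²

Solar longitude: L_s = 360° × (608 − 75)/752.60 = 254.956°.
sin δ = sin 50.80° × sin 254.956° = -0.74839, so δ = -48.451°.
cos h₀ = −tan(+81.8°) tan(-48.451°) = 7.8301 ≥ 1 ⇒ polar night, h₀ = 0 and Q̄ = 0.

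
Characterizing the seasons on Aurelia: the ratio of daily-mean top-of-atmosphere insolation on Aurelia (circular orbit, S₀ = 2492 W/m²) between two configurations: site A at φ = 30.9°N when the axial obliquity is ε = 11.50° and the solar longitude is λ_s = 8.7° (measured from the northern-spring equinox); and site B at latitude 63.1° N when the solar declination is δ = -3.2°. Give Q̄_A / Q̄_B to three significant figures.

Q̄_A / Q̄_B ≈ 2.34

— Configuration A (φ=+30.9°):
Solar declination: sin δ = sin ε · sin λ_s = sin 11.50° × sin 8.7° = 0.03016, so δ = +1.728°.
cos H₀ = −tan(+30.9°) tan(+1.728°) = -0.0181, H₀ = 1.5889 rad.
Bracket: H₀ sin φ sin δ + cos φ cos δ sin H₀ = 1.5889×0.51354×0.03016 + 0.85806×0.99955×0.99984 = 0.024609 + 0.857537 = 0.882146.
Q̄ = (S₀/π) × [bracket] = (2492/π) × 0.882146 = 699.74 W/m².
— Configuration B (φ=+63.1°):
cos H₀ = −tan(+63.1°) tan(-3.200°) = 0.1102, H₀ = 1.4604 rad.
Bracket: H₀ sin φ sin δ + cos φ cos δ sin H₀ = 1.4604×0.89180×-0.05582 + 0.45243×0.99844×0.99391 = -0.072699 + 0.448973 = 0.376274.
Q̄ = (S₀/π) × [bracket] = (2492/π) × 0.376274 = 298.47 W/m².
Ratio Q̄_A / Q̄_B = 699.74 / 298.47 = 2.344.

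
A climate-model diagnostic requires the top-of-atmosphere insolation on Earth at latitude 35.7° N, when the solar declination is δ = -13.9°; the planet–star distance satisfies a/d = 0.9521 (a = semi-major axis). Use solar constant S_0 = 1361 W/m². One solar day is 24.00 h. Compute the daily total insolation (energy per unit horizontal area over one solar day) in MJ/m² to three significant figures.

cos h₀ = −tan(+35.7°) tan(-13.900°) = 0.1778, h₀ = 1.3920 rad.
Bracket: h₀ sin ϕ sin δ + cos ϕ cos δ sin h₀ = 1.3920×0.58354×-0.24023 + 0.81208×0.97072×0.98406 = -0.195136 + 0.775737 = 0.580601.
Inverse-square distance factor (a/d)² = 0.9521² = 0.906494.
Q̄ = (S_0/π) × 0.906494 × [bracket] = (1361/π) × 0.906494 × 0.580601 = 228.01 W/m².
Daily total = Q̄ × 24.00 h × 3600 s/h = 228.01 × 24.00 × 3600 / 10⁶ = 19.70 MJ/m².

19.7 MJ/m²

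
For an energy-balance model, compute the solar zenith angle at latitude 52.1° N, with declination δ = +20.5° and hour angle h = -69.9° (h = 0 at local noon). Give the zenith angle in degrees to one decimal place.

θ_z = 61.7°

cos θ_z = sin φ sin δ + cos φ cos δ cos h = 0.276343 + 0.197736 = 0.474079.
θ_z = arccos(0.474079) = 61.7°.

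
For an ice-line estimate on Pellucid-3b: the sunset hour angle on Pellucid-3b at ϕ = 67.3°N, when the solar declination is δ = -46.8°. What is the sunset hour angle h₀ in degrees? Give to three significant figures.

cos h₀ = −tan ϕ · tan δ = 2.5457 ≥ 1, so the host star never rises (polar night) and h₀ = 0.

h₀ = 0.00°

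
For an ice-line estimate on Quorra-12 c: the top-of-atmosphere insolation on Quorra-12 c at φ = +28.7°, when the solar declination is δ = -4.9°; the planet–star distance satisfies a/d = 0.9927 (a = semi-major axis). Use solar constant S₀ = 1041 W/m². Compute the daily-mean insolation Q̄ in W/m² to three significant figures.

Q̄ ≈ 265 W/m²

cos H₀ = −tan(+28.7°) tan(-4.900°) = 0.0469, H₀ = 1.5238 rad.
Bracket: H₀ sin φ sin δ + cos φ cos δ sin H₀ = 1.5238×0.48022×-0.08542 + 0.87715×0.99635×0.99890 = -0.062507 + 0.872987 = 0.810480.
Inverse-square distance factor (a/d)² = 0.9927² = 0.985453.
Q̄ = (S₀/π) × 0.985453 × [bracket] = (1041/π) × 0.985453 × 0.810480 = 264.7 W/m².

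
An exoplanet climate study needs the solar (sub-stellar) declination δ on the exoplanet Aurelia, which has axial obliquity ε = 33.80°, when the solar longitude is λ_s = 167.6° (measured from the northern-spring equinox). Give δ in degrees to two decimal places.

δ = +6.86°

sin δ = sin ε · sin λ_s = sin 33.80° × sin 167.6° = 0.119456.
δ = arcsin(0.119456) = +6.86°.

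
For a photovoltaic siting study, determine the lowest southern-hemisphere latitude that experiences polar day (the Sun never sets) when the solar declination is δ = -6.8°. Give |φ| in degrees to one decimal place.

Polar day requires cos H₀ = −tan φ tan δ ≤ −1, i.e. tan φ tan δ ≥ 1.
The boundary is |tan φ| · |tan δ| = 1, so |φ| = 90° − |δ| = 90° − 6.8° = 83.2° in the southern hemisphere.

|φ| = 83.2°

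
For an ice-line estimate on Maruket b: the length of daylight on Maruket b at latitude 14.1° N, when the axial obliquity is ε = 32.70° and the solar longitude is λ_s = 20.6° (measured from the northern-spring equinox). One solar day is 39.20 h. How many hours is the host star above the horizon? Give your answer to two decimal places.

Solar declination: sin δ = sin ε · sin λ_s = sin 32.70° × sin 20.6° = 0.19008, so δ = +10.957°.
cos H₀ = −tan φ · tan δ = −tan(+14.1°) × tan(+10.957°) = -0.0486, so H₀ = 1.6194 rad = 92.79°.
Daylight = 2H₀/(2π) × 39.20 h = (1.6194/π) × 39.20 = 20.21 h.

20.21 h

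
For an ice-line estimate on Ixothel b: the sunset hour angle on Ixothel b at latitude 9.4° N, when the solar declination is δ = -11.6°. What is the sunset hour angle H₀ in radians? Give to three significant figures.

H₀ = 1.54 rad

cos H₀ = −tan φ · tan δ = −tan(+9.4°) × tan(-11.600°) = 0.0340, so H₀ = 1.5368 rad = 88.05°.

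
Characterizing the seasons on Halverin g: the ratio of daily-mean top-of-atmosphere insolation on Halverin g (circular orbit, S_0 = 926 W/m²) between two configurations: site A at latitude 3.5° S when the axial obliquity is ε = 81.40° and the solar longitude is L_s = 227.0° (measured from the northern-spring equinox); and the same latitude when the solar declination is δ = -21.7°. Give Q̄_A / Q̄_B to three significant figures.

— Configuration A (ϕ=-3.5°):
Solar declination: sin δ = sin ε · sin L_s = sin 81.40° × sin 227.0° = -0.72313, so δ = -46.314°.
cos h₀ = −tan(-3.5°) tan(-46.314°) = -0.0640, h₀ = 1.6349 rad.
Bracket: h₀ sin ϕ sin δ + cos ϕ cos δ sin h₀ = 1.6349×-0.06105×-0.72313 + 0.99813×0.69071×0.99795 = 0.072176 + 0.688005 = 0.760181.
Q̄ = (S_0/π) × [bracket] = (926/π) × 0.760181 = 224.07 W/m².
— Configuration B (ϕ=-3.5°):
cos h₀ = −tan(-3.5°) tan(-21.700°) = -0.0243, h₀ = 1.5951 rad.
Bracket: h₀ sin ϕ sin δ + cos ϕ cos δ sin h₀ = 1.5951×-0.06105×-0.36975 + 0.99813×0.92913×0.99970 = 0.036007 + 0.927114 = 0.963121.
Q̄ = (S_0/π) × [bracket] = (926/π) × 0.963121 = 283.88 W/m².
Ratio Q̄_A / Q̄_B = 224.07 / 283.88 = 0.7893.

Q̄_A / Q̄_B ≈ 0.789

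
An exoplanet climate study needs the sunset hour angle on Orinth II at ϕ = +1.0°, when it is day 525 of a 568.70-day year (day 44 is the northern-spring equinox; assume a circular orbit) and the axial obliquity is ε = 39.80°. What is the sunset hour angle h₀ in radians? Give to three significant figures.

h₀ = 1.56 rad

Solar longitude: L_s = 360° × (525 − 44)/568.70 = 304.484°.
sin δ = sin 39.80° × sin 304.484° = -0.52763, so δ = -31.846°.
cos h₀ = −tan ϕ · tan δ = −tan(+1.0°) × tan(-31.846°) = 0.0108, so h₀ = 1.5600 rad = 89.38°.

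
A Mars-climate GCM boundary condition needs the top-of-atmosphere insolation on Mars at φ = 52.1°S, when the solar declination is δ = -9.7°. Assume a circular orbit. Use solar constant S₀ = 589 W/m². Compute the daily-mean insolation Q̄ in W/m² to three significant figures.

cos H₀ = −tan(-52.1°) tan(-9.700°) = -0.2196, H₀ = 1.7922 rad.
Bracket: H₀ sin φ sin δ + cos φ cos δ sin H₀ = 1.7922×-0.78908×-0.16849 + 0.61429×0.98570×0.97560 = 0.238277 + 0.590731 = 0.829008.
Q̄ = (S₀/π) × [bracket] = (589/π) × 0.829008 = 155.4 W/m².

Q̄ ≈ 155 W/m²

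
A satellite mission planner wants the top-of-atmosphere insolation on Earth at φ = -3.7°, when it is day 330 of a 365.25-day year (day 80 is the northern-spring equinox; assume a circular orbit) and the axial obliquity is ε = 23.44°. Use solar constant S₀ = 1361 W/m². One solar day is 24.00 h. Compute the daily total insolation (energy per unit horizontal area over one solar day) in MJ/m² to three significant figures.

36.2 MJ/m²

Solar longitude: λ_s = 360° × (330 − 80)/365.25 = 246.407°.
sin δ = sin 23.44° × sin 246.407° = -0.36454, so δ = -21.379°.
cos H₀ = −tan(-3.7°) tan(-21.379°) = -0.0253, H₀ = 1.5961 rad.
Bracket: H₀ sin φ sin δ + cos φ cos δ sin H₀ = 1.5961×-0.06453×-0.36454 + 0.99792×0.93119×0.99968 = 0.037546 + 0.928956 = 0.966502.
Q̄ = (S₀/π) × [bracket] = (1361/π) × 0.966502 = 418.71 W/m².
Daily total = Q̄ × 24.00 h × 3600 s/h = 418.71 × 24.00 × 3600 / 10⁶ = 36.18 MJ/m².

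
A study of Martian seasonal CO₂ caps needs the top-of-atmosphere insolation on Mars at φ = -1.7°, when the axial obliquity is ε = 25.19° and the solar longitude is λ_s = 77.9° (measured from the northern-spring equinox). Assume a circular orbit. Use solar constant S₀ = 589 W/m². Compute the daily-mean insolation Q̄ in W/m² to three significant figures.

Q̄ ≈ 167 W/m²

Solar declination: sin δ = sin ε · sin λ_s = sin 25.19° × sin 77.9° = 0.41617, so δ = +24.593°.
cos H₀ = −tan(-1.7°) tan(+24.593°) = 0.0136, H₀ = 1.5572 rad.
Bracket: H₀ sin φ sin δ + cos φ cos δ sin H₀ = 1.5572×-0.02967×0.41617 + 0.99956×0.90929×0.99991 = -0.019228 + 0.908808 = 0.889580.
Q̄ = (S₀/π) × [bracket] = (589/π) × 0.889580 = 166.8 W/m².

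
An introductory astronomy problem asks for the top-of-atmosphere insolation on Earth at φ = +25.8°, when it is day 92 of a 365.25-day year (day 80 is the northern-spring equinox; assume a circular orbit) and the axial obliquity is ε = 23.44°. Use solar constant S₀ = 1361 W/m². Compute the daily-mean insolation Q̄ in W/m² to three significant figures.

Solar longitude: λ_s = 360° × (92 − 80)/365.25 = 11.828°.
sin δ = sin 23.44° × sin 11.828° = 0.08153, so δ = +4.677°.
cos H₀ = −tan(+25.8°) tan(+4.677°) = -0.0395, H₀ = 1.6104 rad.
Bracket: H₀ sin φ sin δ + cos φ cos δ sin H₀ = 1.6104×0.43523×0.08153 + 0.90032×0.99667×0.99922 = 0.057144 + 0.896622 = 0.953766.
Q̄ = (S₀/π) × [bracket] = (1361/π) × 0.953766 = 413.2 W/m².

Q̄ ≈ 413 W/m²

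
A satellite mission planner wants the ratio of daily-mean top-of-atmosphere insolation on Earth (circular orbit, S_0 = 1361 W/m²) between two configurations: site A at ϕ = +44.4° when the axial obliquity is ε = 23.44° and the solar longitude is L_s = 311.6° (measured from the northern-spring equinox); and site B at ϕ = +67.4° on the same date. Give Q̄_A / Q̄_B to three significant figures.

— Configuration A (ϕ=+44.4°):
Solar declination: sin δ = sin ε · sin L_s = sin 23.44° × sin 311.6° = -0.29747, so δ = -17.305°.
cos h₀ = −tan(+44.4°) tan(-17.305°) = 0.3051, h₀ = 1.2607 rad.
Bracket: h₀ sin ϕ sin δ + cos ϕ cos δ sin h₀ = 1.2607×0.69966×-0.29747 + 0.71447×0.95473×0.95232 = -0.262387 + 0.649602 = 0.387215.
Q̄ = (S_0/π) × [bracket] = (1361/π) × 0.387215 = 167.75 W/m².
— Configuration B (ϕ=+67.4°):
cos h₀ = −tan(+67.4°) tan(-17.305°) = 0.7485, h₀ = 0.7250 rad.
Bracket: h₀ sin ϕ sin δ + cos ϕ cos δ sin h₀ = 0.7250×0.92321×-0.29747 + 0.38430×0.95473×0.66314 = -0.199105 + 0.243308 = 0.044203.
Q̄ = (S_0/π) × [bracket] = (1361/π) × 0.044203 = 19.150 W/m².
Ratio Q̄_A / Q̄_B = 167.75 / 19.150 = 8.760.

Q̄_A / Q̄_B ≈ 8.76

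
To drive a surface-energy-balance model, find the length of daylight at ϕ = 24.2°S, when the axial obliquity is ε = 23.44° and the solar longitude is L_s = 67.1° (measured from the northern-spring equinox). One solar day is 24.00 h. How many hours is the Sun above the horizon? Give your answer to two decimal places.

Solar declination: sin δ = sin ε · sin L_s = sin 23.44° × sin 67.1° = 0.36644, so δ = +21.496°.
cos h₀ = −tan ϕ · tan δ = −tan(-24.2°) × tan(+21.496°) = 0.1770, so h₀ = 1.3929 rad = 79.81°.
Daylight = 2h₀/(2π) × 24.00 h = (1.3929/π) × 24.00 = 10.64 h.

10.64 h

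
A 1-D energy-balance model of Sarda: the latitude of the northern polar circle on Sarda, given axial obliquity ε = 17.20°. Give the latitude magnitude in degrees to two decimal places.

72.80°

The polar circle is the lowest latitude that experiences at least one full rotation of continuous daylight at the northern-summer solstice; it lies at |ϕ| = 90° − ε = 90° − 17.20° = 72.80°.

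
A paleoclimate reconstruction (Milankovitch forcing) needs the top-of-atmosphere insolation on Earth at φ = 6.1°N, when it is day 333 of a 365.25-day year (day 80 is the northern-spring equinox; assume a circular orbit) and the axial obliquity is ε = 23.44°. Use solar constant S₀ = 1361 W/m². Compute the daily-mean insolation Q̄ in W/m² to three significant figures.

Solar longitude: λ_s = 360° × (333 − 80)/365.25 = 249.363°.
sin δ = sin 23.44° × sin 249.363° = -0.37226, so δ = -21.855°.
cos H₀ = −tan(+6.1°) tan(-21.855°) = 0.0429, H₀ = 1.5279 rad.
Bracket: H₀ sin φ sin δ + cos φ cos δ sin H₀ = 1.5279×0.10626×-0.37226 + 0.99434×0.92813×0.99908 = -0.060438 + 0.922028 = 0.861590.
Q̄ = (S₀/π) × [bracket] = (1361/π) × 0.861590 = 373.3 W/m².

Q̄ ≈ 373 W/m²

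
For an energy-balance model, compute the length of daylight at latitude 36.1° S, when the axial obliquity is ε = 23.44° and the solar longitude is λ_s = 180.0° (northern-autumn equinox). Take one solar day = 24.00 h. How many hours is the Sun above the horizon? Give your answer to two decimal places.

Solar declination: sin δ = sin ε · sin λ_s = sin 23.44° × sin 180.0° = 0.00000, so δ = +0.000°.
cos H₀ = −tan φ · tan δ = −tan(-36.1°) × tan(+0.000°) = 0.0000, so H₀ = 1.5708 rad = 90.00°.
Daylight = 2H₀/(2π) × 24.00 h = (1.5708/π) × 24.00 = 12.00 h.

12.00 h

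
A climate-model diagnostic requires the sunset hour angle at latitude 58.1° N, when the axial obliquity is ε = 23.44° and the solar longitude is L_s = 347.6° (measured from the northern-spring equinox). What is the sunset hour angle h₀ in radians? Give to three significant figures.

Solar declination: sin δ = sin ε · sin L_s = sin 23.44° × sin 347.6° = -0.08542, so δ = -4.900°.
cos h₀ = −tan ϕ · tan δ = −tan(+58.1°) × tan(-4.900°) = 0.1377, so h₀ = 1.4326 rad = 82.08°.

h₀ = 1.43 rad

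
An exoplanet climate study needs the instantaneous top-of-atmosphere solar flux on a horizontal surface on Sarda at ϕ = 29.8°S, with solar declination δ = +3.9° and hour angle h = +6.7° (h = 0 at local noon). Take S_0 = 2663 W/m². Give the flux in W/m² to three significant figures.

cos θ_z = sin ϕ sin δ + cos ϕ cos δ cos h = -0.033802 + 0.859843 = 0.826041.
Flux = S_0 · cos θ_z = 2663 × 0.826041 = 2200 W/m².

2.20e+03 W/m²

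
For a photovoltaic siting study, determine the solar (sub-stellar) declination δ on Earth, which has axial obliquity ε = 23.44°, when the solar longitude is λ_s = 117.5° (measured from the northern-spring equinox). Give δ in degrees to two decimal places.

sin δ = sin ε · sin λ_s = sin 23.44° × sin 117.5° = 0.352843.
δ = arcsin(0.352843) = +20.66°.

δ = +20.66°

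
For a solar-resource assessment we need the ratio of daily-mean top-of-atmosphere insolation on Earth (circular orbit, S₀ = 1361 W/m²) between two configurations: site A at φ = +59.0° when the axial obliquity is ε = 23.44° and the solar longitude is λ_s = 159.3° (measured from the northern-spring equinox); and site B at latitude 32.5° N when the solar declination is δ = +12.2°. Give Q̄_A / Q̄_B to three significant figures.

— Configuration A (φ=+59.0°):
Solar declination: sin δ = sin ε · sin λ_s = sin 23.44° × sin 159.3° = 0.14061, so δ = +8.083°.
cos H₀ = −tan(+59.0°) tan(+8.083°) = -0.2364, H₀ = 1.8094 rad.
Bracket: H₀ sin φ sin δ + cos φ cos δ sin H₀ = 1.8094×0.85717×0.14061 + 0.51504×0.99007×0.97167 = 0.218081 + 0.495479 = 0.713560.
Q̄ = (S₀/π) × [bracket] = (1361/π) × 0.713560 = 309.13 W/m².
— Configuration B (φ=+32.5°):
cos H₀ = −tan(+32.5°) tan(+12.200°) = -0.1377, H₀ = 1.7090 rad.
Bracket: H₀ sin φ sin δ + cos φ cos δ sin H₀ = 1.7090×0.53730×0.21132 + 0.84339×0.97742×0.99047 = 0.194044 + 0.816490 = 1.010534.
Q̄ = (S₀/π) × [bracket] = (1361/π) × 1.010534 = 437.78 W/m².
Ratio Q̄_A / Q̄_B = 309.13 / 437.78 = 0.7061.

Q̄_A / Q̄_B ≈ 0.706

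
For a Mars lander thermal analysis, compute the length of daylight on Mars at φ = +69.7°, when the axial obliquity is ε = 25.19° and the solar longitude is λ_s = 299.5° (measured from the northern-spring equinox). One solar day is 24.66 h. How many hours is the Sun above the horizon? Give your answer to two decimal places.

0.00 h

Solar declination: sin δ = sin ε · sin λ_s = sin 25.19° × sin 299.5° = -0.37044, so δ = -21.743°.
cos H₀ = −tan φ · tan δ = 1.0781 ≥ 1, so the Sun never rises (polar night) and H₀ = 0.
Daylight = 2H₀/(2π) × 24.66 h = (0.0000/π) × 24.66 = 0.00 h.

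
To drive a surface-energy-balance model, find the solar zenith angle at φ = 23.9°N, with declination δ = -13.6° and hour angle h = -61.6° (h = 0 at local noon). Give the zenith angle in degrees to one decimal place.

cos θ_z = sin φ sin δ + cos φ cos δ cos h = -0.095266 + 0.422649 = 0.327383.
θ_z = arccos(0.327383) = 70.9°.

θ_z = 70.9°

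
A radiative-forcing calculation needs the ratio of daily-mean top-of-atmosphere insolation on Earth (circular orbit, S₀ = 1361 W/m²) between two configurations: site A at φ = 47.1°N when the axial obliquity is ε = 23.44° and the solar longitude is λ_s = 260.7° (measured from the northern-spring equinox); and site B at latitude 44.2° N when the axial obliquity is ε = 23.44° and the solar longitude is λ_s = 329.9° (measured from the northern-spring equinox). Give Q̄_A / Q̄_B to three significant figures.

— Configuration A (φ=+47.1°):
Solar declination: sin δ = sin ε · sin λ_s = sin 23.44° × sin 260.7° = -0.39256, so δ = -23.114°.
cos H₀ = −tan(+47.1°) tan(-23.114°) = 0.4593, H₀ = 1.0936 rad.
Bracket: H₀ sin φ sin δ + cos φ cos δ sin H₀ = 1.0936×0.73254×-0.39256 + 0.68072×0.91973×0.88827 = -0.314482 + 0.556127 = 0.241645.
Q̄ = (S₀/π) × [bracket] = (1361/π) × 0.241645 = 104.69 W/m².
— Configuration B (φ=+44.2°):
Solar declination: sin δ = sin ε · sin λ_s = sin 23.44° × sin 329.9° = -0.19950, so δ = -11.507°.
cos H₀ = −tan(+44.2°) tan(-11.507°) = 0.1980, H₀ = 1.3715 rad.
Bracket: H₀ sin φ sin δ + cos φ cos δ sin H₀ = 1.3715×0.69717×-0.19950 + 0.71691×0.97990×0.98021 = -0.190756 + 0.688598 = 0.497842.
Q̄ = (S₀/π) × [bracket] = (1361/π) × 0.497842 = 215.67 W/m².
Ratio Q̄_A / Q̄_B = 104.69 / 215.67 = 0.4854.

Q̄_A / Q̄_B ≈ 0.485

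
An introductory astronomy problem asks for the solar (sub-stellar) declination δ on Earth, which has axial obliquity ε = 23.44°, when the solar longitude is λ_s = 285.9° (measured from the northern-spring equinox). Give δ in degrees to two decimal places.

δ = -22.49°

sin δ = sin ε · sin λ_s = sin 23.44° × sin 285.9° = -0.382570.
δ = arcsin(-0.382570) = -22.49°.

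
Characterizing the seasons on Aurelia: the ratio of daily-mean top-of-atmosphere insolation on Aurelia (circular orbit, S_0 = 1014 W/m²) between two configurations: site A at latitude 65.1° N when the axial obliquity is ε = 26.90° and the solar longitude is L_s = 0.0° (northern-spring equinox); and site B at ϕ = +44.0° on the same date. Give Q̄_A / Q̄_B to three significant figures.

Q̄_A / Q̄_B ≈ 0.585

— Configuration A (ϕ=+65.1°):
Solar declination: sin δ = sin ε · sin L_s = sin 26.90° × sin 0.0° = 0.00000, so δ = +0.000°.
cos h₀ = −tan(+65.1°) tan(+0.000°) = -0.0000, h₀ = 1.5708 rad.
Bracket: h₀ sin ϕ sin δ + cos ϕ cos δ sin h₀ = 1.5708×0.90704×0.00000 + 0.42104×1.00000×1.00000 = 0.000000 + 0.421040 = 0.421040.
Q̄ = (S_0/π) × [bracket] = (1014/π) × 0.421040 = 135.90 W/m².
— Configuration B (ϕ=+44.0°):
cos h₀ = −tan(+44.0°) tan(+0.000°) = -0.0000, h₀ = 1.5708 rad.
Bracket: h₀ sin ϕ sin δ + cos ϕ cos δ sin h₀ = 1.5708×0.69466×0.00000 + 0.71934×1.00000×1.00000 = 0.000000 + 0.719340 = 0.719340.
Q̄ = (S_0/π) × [bracket] = (1014/π) × 0.719340 = 232.18 W/m².
Ratio Q̄_A / Q̄_B = 135.90 / 232.18 = 0.5853.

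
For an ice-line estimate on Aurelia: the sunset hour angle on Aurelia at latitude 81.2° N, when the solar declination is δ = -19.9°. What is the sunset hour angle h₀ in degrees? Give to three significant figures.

cos h₀ = −tan ϕ · tan δ = 2.3383 ≥ 1, so the host star never rises (polar night) and h₀ = 0.

h₀ = 0.00°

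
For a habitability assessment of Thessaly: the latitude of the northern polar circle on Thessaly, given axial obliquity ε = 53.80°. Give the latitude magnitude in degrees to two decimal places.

36.20°

The polar circle is the lowest latitude that experiences at least one full rotation of continuous daylight at the northern-summer solstice; it lies at |ϕ| = 90° − ε = 90° − 53.80° = 36.20°.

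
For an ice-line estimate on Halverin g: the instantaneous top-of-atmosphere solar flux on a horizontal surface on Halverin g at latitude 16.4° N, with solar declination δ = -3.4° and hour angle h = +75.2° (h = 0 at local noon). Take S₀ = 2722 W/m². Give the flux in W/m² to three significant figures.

cos θ_z = sin φ sin δ + cos φ cos δ cos h = -0.016745 + 0.244621 = 0.227876.
Flux = S₀ · cos θ_z = 2722 × 0.227876 = 620.3 W/m².

620 W/m²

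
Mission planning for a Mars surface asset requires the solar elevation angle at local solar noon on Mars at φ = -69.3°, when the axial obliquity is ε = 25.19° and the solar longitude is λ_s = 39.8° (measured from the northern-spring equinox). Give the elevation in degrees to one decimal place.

Solar declination: sin δ = sin ε · sin λ_s = sin 25.19° × sin 39.8° = 0.27244, so δ = +15.810°.
At local noon the hour angle is zero, so the zenith angle equals |φ − δ| = |-69.3° − (+15.810°)| = 85.110°.
Elevation = 90° − 85.110° = 4.9°.

4.9°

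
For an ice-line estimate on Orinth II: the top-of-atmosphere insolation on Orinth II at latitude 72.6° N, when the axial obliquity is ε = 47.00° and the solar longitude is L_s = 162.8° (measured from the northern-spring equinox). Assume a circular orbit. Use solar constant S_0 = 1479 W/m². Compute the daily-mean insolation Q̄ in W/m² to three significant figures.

Solar declination: sin δ = sin ε · sin L_s = sin 47.00° × sin 162.8° = 0.21627, so δ = +12.490°.
cos h₀ = −tan(+72.6°) tan(+12.490°) = -0.7068, h₀ = 2.3558 rad.
Bracket: h₀ sin ϕ sin δ + cos ϕ cos δ sin h₀ = 2.3558×0.95424×0.21627 + 0.29904×0.97633×0.70738 = 0.486175 + 0.206528 = 0.692703.
Q̄ = (S_0/π) × [bracket] = (1479/π) × 0.692703 = 326.1 W/m².

Q̄ ≈ 326 W/m²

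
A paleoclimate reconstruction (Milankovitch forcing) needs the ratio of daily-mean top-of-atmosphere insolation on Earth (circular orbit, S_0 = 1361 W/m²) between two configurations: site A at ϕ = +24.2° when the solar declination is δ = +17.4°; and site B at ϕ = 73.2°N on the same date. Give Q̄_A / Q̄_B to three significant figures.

— Configuration A (ϕ=+24.2°):
cos h₀ = −tan(+24.2°) tan(+17.400°) = -0.1408, h₀ = 1.7121 rad.
Bracket: h₀ sin ϕ sin δ + cos ϕ cos δ sin h₀ = 1.7121×0.40992×0.29904 + 0.91212×0.95424×0.99003 = 0.209873 + 0.861704 = 1.071577.
Q̄ = (S_0/π) × [bracket] = (1361/π) × 1.071577 = 464.23 W/m².
— Configuration B (ϕ=+73.2°):
cos h₀ = −tan(+73.2°) tan(+17.400°) = -1.0380 ≤ −1 ⇒ polar day, h₀ = π.
Bracket: h₀ sin ϕ sin δ + cos ϕ cos δ sin h₀ = 3.1416×0.95732×0.29904 + 0.28903×0.95424×0.00000 = 0.899368 + 0.000000 = 0.899368.
Q̄ = (S_0/π) × [bracket] = (1361/π) × 0.899368 = 389.62 W/m².
Ratio Q̄_A / Q̄_B = 464.23 / 389.62 = 1.191.

Q̄_A / Q̄_B ≈ 1.19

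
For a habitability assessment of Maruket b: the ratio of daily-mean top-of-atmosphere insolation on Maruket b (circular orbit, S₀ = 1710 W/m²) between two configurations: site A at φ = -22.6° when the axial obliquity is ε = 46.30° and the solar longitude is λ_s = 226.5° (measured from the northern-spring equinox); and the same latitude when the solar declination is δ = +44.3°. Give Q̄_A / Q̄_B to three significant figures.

— Configuration A (φ=-22.6°):
Solar declination: sin δ = sin ε · sin λ_s = sin 46.30° × sin 226.5° = -0.52442, so δ = -31.629°.
cos H₀ = −tan(-22.6°) tan(-31.629°) = -0.2564, H₀ = 1.8301 rad.
Bracket: H₀ sin φ sin δ + cos φ cos δ sin H₀ = 1.8301×-0.38430×-0.52442 + 0.92321×0.85146×0.96658 = 0.368828 + 0.759806 = 1.128634.
Q̄ = (S₀/π) × [bracket] = (1710/π) × 1.128634 = 614.33 W/m².
— Configuration B (φ=-22.6°):
cos H₀ = −tan(-22.6°) tan(+44.300°) = 0.4062, H₀ = 1.1525 rad.
Bracket: H₀ sin φ sin δ + cos φ cos δ sin H₀ = 1.1525×-0.38430×0.69842 + 0.92321×0.71569×0.91378 = -0.309334 + 0.603764 = 0.294430.
Q̄ = (S₀/π) × [bracket] = (1710/π) × 0.294430 = 160.26 W/m².
Ratio Q̄_A / Q̄_B = 614.33 / 160.26 = 3.833.

Q̄_A / Q̄_B ≈ 3.83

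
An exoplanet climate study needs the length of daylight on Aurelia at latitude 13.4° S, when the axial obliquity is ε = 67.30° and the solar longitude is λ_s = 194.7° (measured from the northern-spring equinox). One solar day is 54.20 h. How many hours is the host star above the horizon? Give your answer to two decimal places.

Solar declination: sin δ = sin ε · sin λ_s = sin 67.30° × sin 194.7° = -0.23410, so δ = -13.539°.
cos H₀ = −tan φ · tan δ = −tan(-13.4°) × tan(-13.539°) = -0.0574, so H₀ = 1.6282 rad = 93.29°.
Daylight = 2H₀/(2π) × 54.20 h = (1.6282/π) × 54.20 = 28.09 h.

28.09 h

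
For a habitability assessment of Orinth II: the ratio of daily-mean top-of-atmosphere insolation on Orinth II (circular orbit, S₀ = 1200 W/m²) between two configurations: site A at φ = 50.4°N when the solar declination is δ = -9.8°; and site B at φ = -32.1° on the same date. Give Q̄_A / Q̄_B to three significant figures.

— Configuration A (φ=+50.4°):
cos H₀ = −tan(+50.4°) tan(-9.800°) = 0.2088, H₀ = 1.3605 rad.
Bracket: H₀ sin φ sin δ + cos φ cos δ sin H₀ = 1.3605×0.77051×-0.17021 + 0.63742×0.98541×0.97796 = -0.178428 + 0.614276 = 0.435848.
Q̄ = (S₀/π) × [bracket] = (1200/π) × 0.435848 = 166.48 W/m².
— Configuration B (φ=-32.1°):
cos H₀ = −tan(-32.1°) tan(-9.800°) = -0.1084, H₀ = 1.6794 rad.
Bracket: H₀ sin φ sin δ + cos φ cos δ sin H₀ = 1.6794×-0.53140×-0.17021 + 0.84712×0.98541×0.99411 = 0.151901 + 0.829844 = 0.981745.
Q̄ = (S₀/π) × [bracket] = (1200/π) × 0.981745 = 375.00 W/m².
Ratio Q̄_A / Q̄_B = 166.48 / 375.00 = 0.4439.

Q̄_A / Q̄_B ≈ 0.444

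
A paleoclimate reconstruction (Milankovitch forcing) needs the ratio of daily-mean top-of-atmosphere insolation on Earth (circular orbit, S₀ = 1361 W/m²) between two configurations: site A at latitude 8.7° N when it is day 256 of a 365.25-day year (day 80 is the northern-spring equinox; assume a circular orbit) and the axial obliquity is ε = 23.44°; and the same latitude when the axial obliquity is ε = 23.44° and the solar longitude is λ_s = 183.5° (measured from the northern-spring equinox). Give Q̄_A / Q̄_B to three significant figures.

— Configuration A (φ=+8.7°):
Solar longitude: λ_s = 360° × (256 − 80)/365.25 = 173.470°.
sin δ = sin 23.44° × sin 173.470° = 0.04524, so δ = +2.593°.
cos H₀ = −tan(+8.7°) tan(+2.593°) = -0.0069, H₀ = 1.5777 rad.
Bracket: H₀ sin φ sin δ + cos φ cos δ sin H₀ = 1.5777×0.15126×0.04524 + 0.98849×0.99898×0.99998 = 0.010796 + 0.987462 = 0.998258.
Q̄ = (S₀/π) × [bracket] = (1361/π) × 0.998258 = 432.47 W/m².
— Configuration B (φ=+8.7°):
Solar declination: sin δ = sin ε · sin λ_s = sin 23.44° × sin 183.5° = -0.02428, so δ = -1.392°.
cos H₀ = −tan(+8.7°) tan(-1.392°) = 0.0037, H₀ = 1.5671 rad.
Bracket: H₀ sin φ sin δ + cos φ cos δ sin H₀ = 1.5671×0.15126×-0.02428 + 0.98849×0.99971×0.99999 = -0.005755 + 0.988193 = 0.982438.
Q̄ = (S₀/π) × [bracket] = (1361/π) × 0.982438 = 425.61 W/m².
Ratio Q̄_A / Q̄_B = 432.47 / 425.61 = 1.016.

Q̄_A / Q̄_B ≈ 1.02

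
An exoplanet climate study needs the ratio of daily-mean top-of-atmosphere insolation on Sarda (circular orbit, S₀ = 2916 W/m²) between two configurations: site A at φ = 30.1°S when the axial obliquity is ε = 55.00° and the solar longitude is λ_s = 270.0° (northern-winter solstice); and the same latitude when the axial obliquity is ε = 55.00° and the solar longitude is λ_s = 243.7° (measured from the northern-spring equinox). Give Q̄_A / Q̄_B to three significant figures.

Q̄_A / Q̄_B ≈ 1.03

— Configuration A (φ=-30.1°):
Solar declination: sin δ = sin ε · sin λ_s = sin 55.00° × sin 270.0° = -0.81915, so δ = -55.000°.
cos H₀ = −tan(-30.1°) tan(-55.000°) = -0.8279, H₀ = 2.5461 rad.
Bracket: H₀ sin φ sin δ + cos φ cos δ sin H₀ = 2.5461×-0.50151×-0.81915 + 0.86515×0.57358×0.56092 = 1.045968 + 0.278347 = 1.324315.
Q̄ = (S₀/π) × [bracket] = (2916/π) × 1.324315 = 1229.2 W/m².
— Configuration B (φ=-30.1°):
Solar declination: sin δ = sin ε · sin λ_s = sin 55.00° × sin 243.7° = -0.73436, so δ = -47.253°.
cos H₀ = −tan(-30.1°) tan(-47.253°) = -0.6272, H₀ = 2.2487 rad.
Bracket: H₀ sin φ sin δ + cos φ cos δ sin H₀ = 2.2487×-0.50151×-0.73436 + 0.86515×0.67876×0.77889 = 0.828171 + 0.457387 = 1.285558.
Q̄ = (S₀/π) × [bracket] = (2916/π) × 1.285558 = 1193.2 W/m².
Ratio Q̄_A / Q̄_B = 1229.2 / 1193.2 = 1.030.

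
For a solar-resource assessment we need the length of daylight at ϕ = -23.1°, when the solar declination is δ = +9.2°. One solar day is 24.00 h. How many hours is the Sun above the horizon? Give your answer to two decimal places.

cos h₀ = −tan ϕ · tan δ = −tan(-23.1°) × tan(+9.200°) = 0.0691, so h₀ = 1.5017 rad = 86.04°.
Daylight = 2h₀/(2π) × 24.00 h = (1.5017/π) × 24.00 = 11.47 h.

11.47 h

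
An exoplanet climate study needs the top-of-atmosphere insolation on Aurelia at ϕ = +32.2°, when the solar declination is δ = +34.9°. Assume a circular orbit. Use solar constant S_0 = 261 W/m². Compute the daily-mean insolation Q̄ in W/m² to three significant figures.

Q̄ ≈ 103 W/m²

cos h₀ = −tan(+32.2°) tan(+34.900°) = -0.4393, h₀ = 2.0256 rad.
Bracket: h₀ sin ϕ sin δ + cos ϕ cos δ sin h₀ = 2.0256×0.53288×0.57215 + 0.84619×0.82015×0.89834 = 0.617580 + 0.623450 = 1.241030.
Q̄ = (S_0/π) × [bracket] = (261/π) × 1.241030 = 103.1 W/m².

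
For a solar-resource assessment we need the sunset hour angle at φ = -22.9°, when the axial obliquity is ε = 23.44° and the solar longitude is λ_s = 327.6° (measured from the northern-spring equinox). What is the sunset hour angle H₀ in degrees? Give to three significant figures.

H₀ = 95.3°

Solar declination: sin δ = sin ε · sin λ_s = sin 23.44° × sin 327.6° = -0.21315, so δ = -12.307°.
cos H₀ = −tan φ · tan δ = −tan(-22.9°) × tan(-12.307°) = -0.0922, so H₀ = 1.6631 rad = 95.29°.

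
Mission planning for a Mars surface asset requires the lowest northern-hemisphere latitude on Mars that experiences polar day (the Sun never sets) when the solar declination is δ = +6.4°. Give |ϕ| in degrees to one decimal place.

Polar day requires cos h₀ = −tan ϕ tan δ ≤ −1, i.e. tan ϕ tan δ ≥ 1.
The boundary is |tan ϕ| · |tan δ| = 1, so |ϕ| = 90° − |δ| = 90° − 6.4° = 83.6° in the northern hemisphere.

|ϕ| = 83.6°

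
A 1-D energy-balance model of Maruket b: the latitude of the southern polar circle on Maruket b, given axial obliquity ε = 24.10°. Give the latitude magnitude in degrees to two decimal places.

65.90°

The polar circle is the lowest latitude that experiences at least one full rotation of continuous darkness at the northern-summer solstice; it lies at |φ| = 90° − ε = 90° − 24.10° = 65.90°.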